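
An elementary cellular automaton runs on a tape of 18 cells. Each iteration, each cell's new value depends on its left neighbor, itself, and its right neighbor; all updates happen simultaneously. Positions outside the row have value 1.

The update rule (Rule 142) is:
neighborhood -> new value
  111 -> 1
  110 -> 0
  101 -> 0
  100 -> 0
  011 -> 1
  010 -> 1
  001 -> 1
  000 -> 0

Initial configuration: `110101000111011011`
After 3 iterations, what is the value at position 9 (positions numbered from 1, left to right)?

100101001110010011
001101011100110111
011001011001100111
position 9 holds 1

1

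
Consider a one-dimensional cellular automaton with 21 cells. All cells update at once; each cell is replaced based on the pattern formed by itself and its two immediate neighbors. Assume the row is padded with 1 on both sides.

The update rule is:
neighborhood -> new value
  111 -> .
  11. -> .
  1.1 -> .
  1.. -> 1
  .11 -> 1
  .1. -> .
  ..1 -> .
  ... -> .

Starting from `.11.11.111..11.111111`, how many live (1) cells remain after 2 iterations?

iteration 1: .1..1..1..1.1..1.....
iteration 2: ..1..1..1....1..1....
count of 1: 5

5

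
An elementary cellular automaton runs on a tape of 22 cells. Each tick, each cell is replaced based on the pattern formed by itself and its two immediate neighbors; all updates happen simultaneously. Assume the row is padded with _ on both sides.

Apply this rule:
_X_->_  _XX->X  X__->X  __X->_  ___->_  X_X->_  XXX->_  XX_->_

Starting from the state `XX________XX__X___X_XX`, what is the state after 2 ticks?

tick 1: X_X_______X_X__X____X_
tick 2: ___X_________X__X____X

___X_________X__X____X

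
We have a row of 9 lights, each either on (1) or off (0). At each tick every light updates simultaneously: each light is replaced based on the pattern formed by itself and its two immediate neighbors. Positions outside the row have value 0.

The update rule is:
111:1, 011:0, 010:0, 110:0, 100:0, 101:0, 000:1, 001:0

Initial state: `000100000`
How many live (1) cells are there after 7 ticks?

5

tick 1: 110001111
tick 2: 000100110
tick 3: 110000000
tick 4: 000111111
tick 5: 110011110
tick 6: 000001100
tick 7: 111100001
count of 1: 5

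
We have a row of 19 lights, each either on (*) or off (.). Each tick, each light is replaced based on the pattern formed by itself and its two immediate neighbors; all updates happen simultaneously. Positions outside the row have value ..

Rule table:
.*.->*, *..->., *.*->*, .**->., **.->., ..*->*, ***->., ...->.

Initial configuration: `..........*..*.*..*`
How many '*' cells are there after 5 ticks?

6

.........**.****.**
........*..*....*..
.......**.**...**..
......*..*....*....
.....**.**...**....
count of *: 6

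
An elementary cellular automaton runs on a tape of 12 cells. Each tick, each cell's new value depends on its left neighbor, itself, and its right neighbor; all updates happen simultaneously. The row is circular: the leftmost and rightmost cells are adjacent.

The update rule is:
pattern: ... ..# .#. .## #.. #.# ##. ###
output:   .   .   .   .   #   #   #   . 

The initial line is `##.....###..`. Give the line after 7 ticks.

...##..##...

.##......##.
..##......##
#..##......#
##..##......
.##..##.....
..##..##....
...##..##...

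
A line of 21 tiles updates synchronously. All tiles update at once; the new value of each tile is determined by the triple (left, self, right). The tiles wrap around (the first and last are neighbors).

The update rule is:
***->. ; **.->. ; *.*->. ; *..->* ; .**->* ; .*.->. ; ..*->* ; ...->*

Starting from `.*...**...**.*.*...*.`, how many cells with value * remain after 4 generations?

9

*.****.****.....***.*
..*....*...******...*
**.****.****.....***.
*..*....*...******...
count of *: 9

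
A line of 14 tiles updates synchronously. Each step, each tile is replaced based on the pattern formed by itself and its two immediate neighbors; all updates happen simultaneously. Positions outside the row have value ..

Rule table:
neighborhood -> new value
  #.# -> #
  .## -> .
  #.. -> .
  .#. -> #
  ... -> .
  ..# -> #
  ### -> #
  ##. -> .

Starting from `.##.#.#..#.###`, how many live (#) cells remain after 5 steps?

#..####.###.#.
#.#.##.#.#.##.
####..#####...
.##..#.###....
#...###.#.....
count of #: 5

5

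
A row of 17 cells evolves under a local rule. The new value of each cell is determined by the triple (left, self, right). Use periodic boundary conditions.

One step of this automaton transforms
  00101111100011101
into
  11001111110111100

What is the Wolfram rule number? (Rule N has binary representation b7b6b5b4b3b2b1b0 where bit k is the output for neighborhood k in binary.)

218

position 5: 111 → 1  (bit 7 = 1)
position 8: 110 → 1  (bit 6 = 1)
position 3: 101 → 0  (bit 5 = 0)
position 0: 100 → 1  (bit 4 = 1)
position 4: 011 → 1  (bit 3 = 1)
position 2: 010 → 0  (bit 2 = 0)
position 1: 001 → 1  (bit 1 = 1)
position 10: 000 → 0  (bit 0 = 0)
bits b7..b0 = 11011010 = 218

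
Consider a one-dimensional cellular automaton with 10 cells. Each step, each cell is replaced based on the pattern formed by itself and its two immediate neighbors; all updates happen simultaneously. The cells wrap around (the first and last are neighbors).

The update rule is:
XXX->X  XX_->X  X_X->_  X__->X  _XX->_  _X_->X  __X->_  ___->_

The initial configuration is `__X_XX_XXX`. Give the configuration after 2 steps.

step 1: X_X__X__XX
step 2: X_XX_XX__X

X_XX_XX__X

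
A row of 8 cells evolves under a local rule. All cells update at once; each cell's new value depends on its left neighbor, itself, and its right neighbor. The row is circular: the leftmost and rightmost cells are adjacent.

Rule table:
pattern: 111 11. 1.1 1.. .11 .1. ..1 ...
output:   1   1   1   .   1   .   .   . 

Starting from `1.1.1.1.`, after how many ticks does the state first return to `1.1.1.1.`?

2

.1.1.1.1
1.1.1.1.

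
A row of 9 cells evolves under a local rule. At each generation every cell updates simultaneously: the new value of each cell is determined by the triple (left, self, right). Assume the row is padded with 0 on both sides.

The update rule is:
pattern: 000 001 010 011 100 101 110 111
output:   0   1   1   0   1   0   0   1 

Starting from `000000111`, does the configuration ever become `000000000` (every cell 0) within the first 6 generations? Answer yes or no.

no

generation 1: 000001010
generation 2: 000011011
generation 3: 000100000
generation 4: 001110000
generation 5: 010101000
generation 6: 110101100
generation 6 is 110101100, still not uniform 0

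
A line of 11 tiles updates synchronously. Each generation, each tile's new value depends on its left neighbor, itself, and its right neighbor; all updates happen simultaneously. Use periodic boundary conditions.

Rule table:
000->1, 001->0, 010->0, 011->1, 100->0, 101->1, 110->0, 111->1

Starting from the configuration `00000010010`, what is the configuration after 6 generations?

11111000000
11110011110
11100011101
11001011011
10000110111
00110101111

00110101111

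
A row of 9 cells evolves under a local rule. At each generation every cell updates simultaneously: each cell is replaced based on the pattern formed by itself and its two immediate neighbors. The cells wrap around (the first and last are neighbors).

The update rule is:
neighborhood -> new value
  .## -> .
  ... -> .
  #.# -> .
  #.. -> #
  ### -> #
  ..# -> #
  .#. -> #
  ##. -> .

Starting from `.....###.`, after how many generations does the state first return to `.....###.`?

7

....#.#.#
#..##.#.#
.##...#..
#..#.###.
####..#..
.##.#####
.....###.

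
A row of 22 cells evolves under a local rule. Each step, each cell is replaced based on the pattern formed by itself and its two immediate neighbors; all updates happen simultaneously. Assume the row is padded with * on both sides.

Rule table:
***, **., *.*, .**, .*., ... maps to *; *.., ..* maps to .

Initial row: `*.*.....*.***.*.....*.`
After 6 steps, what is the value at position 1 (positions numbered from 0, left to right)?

step 1: ***.***.*******.***.**
step 2: **********************
step 3: **********************  (fixed point — unchanged through step 6)
position 1 holds *

*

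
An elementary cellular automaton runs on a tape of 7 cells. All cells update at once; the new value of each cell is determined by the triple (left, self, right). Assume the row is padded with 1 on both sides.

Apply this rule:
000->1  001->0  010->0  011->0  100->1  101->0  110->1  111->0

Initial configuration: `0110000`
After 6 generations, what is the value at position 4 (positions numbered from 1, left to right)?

1

0011110
1000010
1111000
0001110
1100010
0111000
position 4 holds 1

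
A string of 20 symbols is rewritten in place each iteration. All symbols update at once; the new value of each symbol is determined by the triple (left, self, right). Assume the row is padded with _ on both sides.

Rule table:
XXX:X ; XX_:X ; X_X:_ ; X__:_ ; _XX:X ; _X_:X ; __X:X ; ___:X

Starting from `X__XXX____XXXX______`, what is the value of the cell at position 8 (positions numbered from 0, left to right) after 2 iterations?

X

iteration 1: X_XXXX_XXXXXXX_XXXXX
iteration 2: X_XXXX_XXXXXXX_XXXXX
position 8 holds X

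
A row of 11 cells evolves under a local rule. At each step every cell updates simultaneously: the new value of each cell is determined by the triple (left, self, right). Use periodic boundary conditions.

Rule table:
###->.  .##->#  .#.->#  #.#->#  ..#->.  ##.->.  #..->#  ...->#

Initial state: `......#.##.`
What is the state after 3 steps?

####.#.#.#.

step 1: #####.###.#
step 2: .....##..##
step 3: ####.#.#.#.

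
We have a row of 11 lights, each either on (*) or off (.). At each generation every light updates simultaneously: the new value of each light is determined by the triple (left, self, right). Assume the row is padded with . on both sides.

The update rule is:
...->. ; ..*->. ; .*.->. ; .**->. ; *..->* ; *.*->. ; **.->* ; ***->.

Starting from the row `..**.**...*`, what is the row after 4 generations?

......*..**

...*..**...
....*..**..
.....*..**.
......*..**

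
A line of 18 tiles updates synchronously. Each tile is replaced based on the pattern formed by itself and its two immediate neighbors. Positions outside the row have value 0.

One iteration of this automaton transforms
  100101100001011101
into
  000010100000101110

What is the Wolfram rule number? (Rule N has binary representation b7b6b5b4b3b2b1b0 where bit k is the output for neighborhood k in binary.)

224

position 14: 111 → 1  (bit 7 = 1)
position 6: 110 → 1  (bit 6 = 1)
position 4: 101 → 1  (bit 5 = 1)
position 1: 100 → 0  (bit 4 = 0)
position 5: 011 → 0  (bit 3 = 0)
position 0: 010 → 0  (bit 2 = 0)
position 2: 001 → 0  (bit 1 = 0)
position 8: 000 → 0  (bit 0 = 0)
bits b7..b0 = 11100000 = 224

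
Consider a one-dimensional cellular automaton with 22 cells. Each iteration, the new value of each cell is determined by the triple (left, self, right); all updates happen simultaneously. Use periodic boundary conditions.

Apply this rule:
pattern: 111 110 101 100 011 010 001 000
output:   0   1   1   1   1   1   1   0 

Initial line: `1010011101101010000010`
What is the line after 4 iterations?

iteration 1: 1111110111111111000111
iteration 2: 0000011100000001101100
iteration 3: 0000110110000011111110
iteration 4: 0001111111000110000011

0001111111000110000011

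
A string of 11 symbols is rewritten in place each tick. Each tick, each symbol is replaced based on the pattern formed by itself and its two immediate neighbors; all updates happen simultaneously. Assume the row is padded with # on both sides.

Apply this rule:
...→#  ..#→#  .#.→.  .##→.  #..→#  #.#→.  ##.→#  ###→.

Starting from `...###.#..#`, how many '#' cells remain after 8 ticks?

9

tick 1: ###..#..##.
tick 2: ..###.##.#.
tick 3: ##..#..#...
tick 4: .###.##.###
tick 5: ...#..#....
tick 6: ###.##.####
tick 7: ..#..#.....
tick 8: ##.##.#####
count of #: 9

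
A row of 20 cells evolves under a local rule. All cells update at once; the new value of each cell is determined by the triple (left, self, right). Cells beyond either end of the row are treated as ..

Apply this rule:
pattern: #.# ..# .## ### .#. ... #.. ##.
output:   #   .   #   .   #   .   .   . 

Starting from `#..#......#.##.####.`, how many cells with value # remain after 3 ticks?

4

#..#......###.##....
#..#......#..##.....
#..#......#..#......
count of #: 4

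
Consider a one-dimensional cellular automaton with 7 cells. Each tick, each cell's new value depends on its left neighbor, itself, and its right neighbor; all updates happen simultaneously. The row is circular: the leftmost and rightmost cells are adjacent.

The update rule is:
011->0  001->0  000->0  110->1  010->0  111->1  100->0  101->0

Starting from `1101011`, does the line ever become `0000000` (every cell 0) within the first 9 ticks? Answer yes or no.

yes

1100001
1100000
0100000
0000000
all cells are 0 at tick 4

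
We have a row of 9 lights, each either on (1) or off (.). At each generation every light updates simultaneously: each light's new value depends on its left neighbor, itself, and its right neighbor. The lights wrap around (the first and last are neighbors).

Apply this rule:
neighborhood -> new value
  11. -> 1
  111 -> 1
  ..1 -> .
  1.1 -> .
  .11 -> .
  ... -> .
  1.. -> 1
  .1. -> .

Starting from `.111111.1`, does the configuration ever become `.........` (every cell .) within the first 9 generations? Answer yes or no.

..11111..
...11111.
....11111
1....1111
11....111
111....11
1111....1
11111....
.11111...
generation 9 is .11111..., still not uniform .

no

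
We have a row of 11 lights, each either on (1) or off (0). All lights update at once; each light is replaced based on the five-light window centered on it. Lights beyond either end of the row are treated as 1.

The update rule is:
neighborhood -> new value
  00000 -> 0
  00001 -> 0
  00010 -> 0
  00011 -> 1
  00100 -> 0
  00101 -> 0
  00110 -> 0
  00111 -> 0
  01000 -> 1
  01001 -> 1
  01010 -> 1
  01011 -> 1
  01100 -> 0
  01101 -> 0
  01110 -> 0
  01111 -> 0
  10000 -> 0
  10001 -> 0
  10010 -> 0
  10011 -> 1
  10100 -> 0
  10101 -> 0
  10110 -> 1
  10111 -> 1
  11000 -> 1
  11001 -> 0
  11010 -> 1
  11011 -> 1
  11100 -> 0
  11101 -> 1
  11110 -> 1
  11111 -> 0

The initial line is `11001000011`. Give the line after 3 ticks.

10100001100

10000100100
01000010011
10100001100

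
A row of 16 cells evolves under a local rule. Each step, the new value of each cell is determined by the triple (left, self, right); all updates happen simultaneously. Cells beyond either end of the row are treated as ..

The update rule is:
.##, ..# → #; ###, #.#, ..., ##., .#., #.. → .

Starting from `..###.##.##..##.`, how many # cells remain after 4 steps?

.##...#..#..##..
##...#..#..##...
#...#..#..##....
...#..#..##.....
count of #: 4

4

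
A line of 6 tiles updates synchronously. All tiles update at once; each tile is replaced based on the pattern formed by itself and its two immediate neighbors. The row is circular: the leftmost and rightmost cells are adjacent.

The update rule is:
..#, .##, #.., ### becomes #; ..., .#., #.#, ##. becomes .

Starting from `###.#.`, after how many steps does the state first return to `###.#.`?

12

##....
#.#..#
...###
#.###.
..##..
.##.#.
##...#
#.#.##
....##
#..##.
.###..
###.#.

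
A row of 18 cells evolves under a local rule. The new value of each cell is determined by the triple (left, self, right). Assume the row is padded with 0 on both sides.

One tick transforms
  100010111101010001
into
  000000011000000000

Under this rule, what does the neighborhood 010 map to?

At position 0 the neighborhood is 010; the next row has 0 there.

0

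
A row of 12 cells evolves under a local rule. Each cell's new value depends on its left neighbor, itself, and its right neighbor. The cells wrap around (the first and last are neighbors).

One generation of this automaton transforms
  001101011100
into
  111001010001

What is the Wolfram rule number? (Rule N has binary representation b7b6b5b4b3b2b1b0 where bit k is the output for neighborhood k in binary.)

position 8: 111 → 0  (bit 7 = 0)
position 3: 110 → 0  (bit 6 = 0)
position 4: 101 → 0  (bit 5 = 0)
position 10: 100 → 0  (bit 4 = 0)
position 2: 011 → 1  (bit 3 = 1)
position 5: 010 → 1  (bit 2 = 1)
position 1: 001 → 1  (bit 1 = 1)
position 0: 000 → 1  (bit 0 = 1)
bits b7..b0 = 00001111 = 15

15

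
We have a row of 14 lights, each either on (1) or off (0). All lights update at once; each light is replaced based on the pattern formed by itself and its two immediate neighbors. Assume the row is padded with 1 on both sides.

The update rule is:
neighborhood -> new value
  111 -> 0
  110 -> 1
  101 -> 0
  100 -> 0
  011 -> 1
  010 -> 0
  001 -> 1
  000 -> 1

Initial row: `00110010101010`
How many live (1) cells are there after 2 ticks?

9

01110100000000
01010001111111
count of 1: 9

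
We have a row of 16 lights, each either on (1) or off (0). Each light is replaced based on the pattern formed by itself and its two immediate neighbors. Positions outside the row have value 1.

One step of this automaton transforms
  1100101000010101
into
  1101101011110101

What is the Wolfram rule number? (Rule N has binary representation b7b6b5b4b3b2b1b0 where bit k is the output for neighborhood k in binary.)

207

position 0: 111 → 1  (bit 7 = 1)
position 1: 110 → 1  (bit 6 = 1)
position 5: 101 → 0  (bit 5 = 0)
position 2: 100 → 0  (bit 4 = 0)
position 15: 011 → 1  (bit 3 = 1)
position 4: 010 → 1  (bit 2 = 1)
position 3: 001 → 1  (bit 1 = 1)
position 8: 000 → 1  (bit 0 = 1)
bits b7..b0 = 11001111 = 207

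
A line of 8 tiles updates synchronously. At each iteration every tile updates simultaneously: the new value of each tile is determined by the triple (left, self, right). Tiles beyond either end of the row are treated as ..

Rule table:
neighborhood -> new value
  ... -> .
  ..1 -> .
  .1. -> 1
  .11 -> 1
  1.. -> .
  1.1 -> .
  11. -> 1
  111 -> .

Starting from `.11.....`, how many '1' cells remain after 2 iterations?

iteration 1: .11.....  (fixed point — unchanged through iteration 2)
count of 1: 2

2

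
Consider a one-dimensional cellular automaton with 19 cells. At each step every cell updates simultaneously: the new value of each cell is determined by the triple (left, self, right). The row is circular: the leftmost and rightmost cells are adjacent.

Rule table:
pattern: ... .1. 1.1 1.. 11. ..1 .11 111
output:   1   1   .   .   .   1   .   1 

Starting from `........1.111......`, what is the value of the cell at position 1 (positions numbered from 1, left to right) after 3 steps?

step 1: 111111111..1..11111
step 2: 11111111..11.1.1111
step 3: 1111111..1...1..111
position 1 holds 1

1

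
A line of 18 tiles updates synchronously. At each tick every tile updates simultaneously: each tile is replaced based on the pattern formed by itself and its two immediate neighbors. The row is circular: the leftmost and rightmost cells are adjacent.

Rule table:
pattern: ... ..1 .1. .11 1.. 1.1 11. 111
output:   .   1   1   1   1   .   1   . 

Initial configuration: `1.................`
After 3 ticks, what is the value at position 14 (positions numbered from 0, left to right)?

.

11...............1
.11.............11
.111...........111
position 14 holds .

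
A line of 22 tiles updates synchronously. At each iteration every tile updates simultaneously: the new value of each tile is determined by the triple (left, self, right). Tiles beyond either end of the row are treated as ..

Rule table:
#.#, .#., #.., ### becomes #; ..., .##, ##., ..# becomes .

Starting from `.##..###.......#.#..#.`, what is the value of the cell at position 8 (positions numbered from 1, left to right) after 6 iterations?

#

iteration 1: ...#..#.#......####.##
iteration 2: ...##.####......##.#..
iteration 3: .....#.##.#.......###.
iteration 4: .....##..###.......#.#
iteration 5: .......#..#.#......###
iteration 6: .......##.####......#.
position 8 holds #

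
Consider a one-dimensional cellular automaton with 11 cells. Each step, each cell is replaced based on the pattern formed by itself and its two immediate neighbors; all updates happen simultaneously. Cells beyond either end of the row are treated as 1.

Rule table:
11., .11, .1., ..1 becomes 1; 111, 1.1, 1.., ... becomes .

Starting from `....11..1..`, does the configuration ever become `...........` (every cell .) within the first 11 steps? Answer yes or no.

...111.11.1
..11.1.11.1
.111.1.11.1
.1.1.1.11.1
.1.1.1.11.1  (fixed point — unchanged through step 11)
step 11 is .1.1.1.11.1, still not uniform .

no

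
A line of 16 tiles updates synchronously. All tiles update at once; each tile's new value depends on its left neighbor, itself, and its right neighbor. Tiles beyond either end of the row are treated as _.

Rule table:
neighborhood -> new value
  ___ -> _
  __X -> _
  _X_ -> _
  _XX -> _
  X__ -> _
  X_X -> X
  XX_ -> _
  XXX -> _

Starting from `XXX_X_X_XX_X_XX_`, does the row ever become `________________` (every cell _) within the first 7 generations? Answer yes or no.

___X_X_X__X_X___
____X_X____X____
_____X__________
________________
all cells are _ at generation 4

yes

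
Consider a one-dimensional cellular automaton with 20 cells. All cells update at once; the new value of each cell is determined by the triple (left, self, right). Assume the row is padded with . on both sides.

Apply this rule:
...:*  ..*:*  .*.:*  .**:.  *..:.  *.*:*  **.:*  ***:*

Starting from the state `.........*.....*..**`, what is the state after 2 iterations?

.**********.********

iteration 1: **********.*****.*.*
iteration 2: .**********.********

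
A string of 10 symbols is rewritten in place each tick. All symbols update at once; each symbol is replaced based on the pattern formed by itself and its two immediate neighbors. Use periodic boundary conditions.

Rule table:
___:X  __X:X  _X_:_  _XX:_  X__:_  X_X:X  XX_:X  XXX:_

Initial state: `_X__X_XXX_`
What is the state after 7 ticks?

X__X_X__X_
__X_X__X_X
_X_X__X_X_
X_X__X_X__
_X__X_X__X
X__X_X__X_  (repeats tick 1; period 5)
tick 7: __X_X__X_X

__X_X__X_X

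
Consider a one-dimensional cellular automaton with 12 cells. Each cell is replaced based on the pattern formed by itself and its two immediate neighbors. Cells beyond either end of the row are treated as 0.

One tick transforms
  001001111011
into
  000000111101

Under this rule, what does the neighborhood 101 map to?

1

At position 9 the neighborhood is 101; the next row has 1 there.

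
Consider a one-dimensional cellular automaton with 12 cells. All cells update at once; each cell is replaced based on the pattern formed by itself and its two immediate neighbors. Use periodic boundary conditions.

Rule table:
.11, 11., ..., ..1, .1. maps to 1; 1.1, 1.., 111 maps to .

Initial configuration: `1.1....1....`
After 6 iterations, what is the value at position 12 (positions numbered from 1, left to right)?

1

1.1.1111.111
1.1.1..1.1..
1.1.1.11.1.1
1.1.1.11.1.1  (fixed point — unchanged through iteration 6)
position 12 holds 1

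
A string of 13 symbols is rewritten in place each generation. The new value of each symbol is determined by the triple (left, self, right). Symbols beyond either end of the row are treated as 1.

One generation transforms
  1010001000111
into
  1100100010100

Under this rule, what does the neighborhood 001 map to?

0

At position 5 the neighborhood is 001; the next row has 0 there.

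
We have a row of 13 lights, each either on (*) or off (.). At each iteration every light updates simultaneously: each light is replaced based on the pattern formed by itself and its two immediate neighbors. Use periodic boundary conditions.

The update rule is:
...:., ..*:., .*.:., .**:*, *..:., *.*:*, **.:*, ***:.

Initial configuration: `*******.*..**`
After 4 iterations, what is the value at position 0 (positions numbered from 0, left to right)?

......**...*.
......**.....
......**.....  (fixed point — unchanged through iteration 4)
position 0 holds .

.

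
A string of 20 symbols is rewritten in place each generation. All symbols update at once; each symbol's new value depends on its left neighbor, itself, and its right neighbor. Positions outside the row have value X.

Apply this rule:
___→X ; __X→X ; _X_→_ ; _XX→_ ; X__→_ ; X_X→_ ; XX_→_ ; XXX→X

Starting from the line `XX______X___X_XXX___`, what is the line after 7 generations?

_XXX___X__X__XX___XX

generation 1: X__XXXXX__XX___X__XX
generation 2: __X_XXX__X___XX__X_X
generation 3: _X___X__X__XX___X___
generation 4: ___XX__X__X___XX__XX
generation 5: _XX___X__X__XX___X_X
generation 6: ____XX__X__X___XX___
generation 7: _XXX___X__X__XX___XX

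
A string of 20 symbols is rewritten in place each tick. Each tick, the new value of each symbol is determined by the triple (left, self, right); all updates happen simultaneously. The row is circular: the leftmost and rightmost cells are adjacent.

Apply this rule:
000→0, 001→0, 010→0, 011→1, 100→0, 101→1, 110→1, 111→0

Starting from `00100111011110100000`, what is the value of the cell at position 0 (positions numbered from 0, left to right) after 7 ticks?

0

00000101110011000000
00000011010011000000
00000011100011000000
00000010100011000000
00000001000011000000
00000000000011000000
00000000000011000000
position 0 holds 0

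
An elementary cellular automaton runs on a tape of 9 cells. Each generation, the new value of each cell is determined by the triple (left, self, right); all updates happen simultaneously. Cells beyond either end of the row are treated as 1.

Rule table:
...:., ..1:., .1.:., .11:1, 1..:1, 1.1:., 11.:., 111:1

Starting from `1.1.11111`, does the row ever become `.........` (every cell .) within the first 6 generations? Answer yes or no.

no

....11111
1...11111
.1..11111
..1.11111
1...11111  (repeats generation 2; period 3)
generation 6: .1..11111
generation 6 is .1..11111, still not uniform .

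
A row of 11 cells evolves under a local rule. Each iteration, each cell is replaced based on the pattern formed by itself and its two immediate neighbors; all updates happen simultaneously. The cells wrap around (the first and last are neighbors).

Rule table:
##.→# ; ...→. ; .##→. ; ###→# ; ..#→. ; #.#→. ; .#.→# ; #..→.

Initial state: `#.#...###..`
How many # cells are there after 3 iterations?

3

#.#....##..
#.#.....#..
#.#.....#..
count of #: 3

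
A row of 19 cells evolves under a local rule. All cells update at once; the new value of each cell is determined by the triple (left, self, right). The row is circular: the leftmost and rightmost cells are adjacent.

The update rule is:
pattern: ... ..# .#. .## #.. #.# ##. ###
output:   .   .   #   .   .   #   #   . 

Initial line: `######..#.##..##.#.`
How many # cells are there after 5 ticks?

3

.....#..##.#...####
.....#...###......#
.....#.....#......#
.....#.....#......#  (fixed point — unchanged through tick 5)
count of #: 3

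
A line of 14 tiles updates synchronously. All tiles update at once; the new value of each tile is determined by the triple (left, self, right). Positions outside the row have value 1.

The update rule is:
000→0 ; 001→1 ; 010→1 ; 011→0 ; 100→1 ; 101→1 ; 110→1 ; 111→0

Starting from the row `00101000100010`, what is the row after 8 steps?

11111101110111
00000110011000
10001011101101
11011100110110
01100111011011
10111001101100
11001110110111
01110011011000

01110011011000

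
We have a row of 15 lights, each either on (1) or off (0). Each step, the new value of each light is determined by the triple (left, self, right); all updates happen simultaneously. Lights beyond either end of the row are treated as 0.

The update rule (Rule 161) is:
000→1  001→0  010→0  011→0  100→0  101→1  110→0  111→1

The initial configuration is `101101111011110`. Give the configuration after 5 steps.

010010110101100
000001001010001
111100000100100
011001110000001
000000100111100

000000100111100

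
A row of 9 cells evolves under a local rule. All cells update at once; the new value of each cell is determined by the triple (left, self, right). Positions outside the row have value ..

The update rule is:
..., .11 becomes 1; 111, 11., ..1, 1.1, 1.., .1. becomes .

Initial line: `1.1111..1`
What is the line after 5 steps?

..111.1..

..1......
1...11111
..1.1....
1.....111
..111.1..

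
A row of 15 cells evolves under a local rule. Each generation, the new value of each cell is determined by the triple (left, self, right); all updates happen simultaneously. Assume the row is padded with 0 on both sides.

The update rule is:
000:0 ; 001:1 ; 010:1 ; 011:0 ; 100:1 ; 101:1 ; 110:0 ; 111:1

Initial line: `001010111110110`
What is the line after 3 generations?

011111011101001
101110101011111
110101111101110

110101111101110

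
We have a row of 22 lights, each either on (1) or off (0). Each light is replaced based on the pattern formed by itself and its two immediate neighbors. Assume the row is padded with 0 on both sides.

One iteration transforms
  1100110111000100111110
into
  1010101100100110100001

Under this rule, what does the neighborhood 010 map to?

1

At position 13 the neighborhood is 010; the next row has 1 there.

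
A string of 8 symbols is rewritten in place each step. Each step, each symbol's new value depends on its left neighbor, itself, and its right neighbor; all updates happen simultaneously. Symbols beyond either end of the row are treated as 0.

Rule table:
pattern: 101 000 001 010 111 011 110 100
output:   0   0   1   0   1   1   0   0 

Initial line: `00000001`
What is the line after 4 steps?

00010000

step 1: 00000010
step 2: 00000100
step 3: 00001000
step 4: 00010000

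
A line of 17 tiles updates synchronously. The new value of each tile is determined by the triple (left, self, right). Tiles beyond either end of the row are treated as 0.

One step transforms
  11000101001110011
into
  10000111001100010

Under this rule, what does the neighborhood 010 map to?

1

At position 5 the neighborhood is 010; the next row has 1 there.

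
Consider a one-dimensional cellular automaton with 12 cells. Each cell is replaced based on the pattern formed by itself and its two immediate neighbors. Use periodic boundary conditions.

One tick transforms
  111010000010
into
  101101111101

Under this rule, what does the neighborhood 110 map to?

At position 2 the neighborhood is 110; the next row has 1 there.

1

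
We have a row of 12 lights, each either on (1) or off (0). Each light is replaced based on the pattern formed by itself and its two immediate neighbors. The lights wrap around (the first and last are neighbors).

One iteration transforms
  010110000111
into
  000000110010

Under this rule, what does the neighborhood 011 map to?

At position 3 the neighborhood is 011; the next row has 0 there.

0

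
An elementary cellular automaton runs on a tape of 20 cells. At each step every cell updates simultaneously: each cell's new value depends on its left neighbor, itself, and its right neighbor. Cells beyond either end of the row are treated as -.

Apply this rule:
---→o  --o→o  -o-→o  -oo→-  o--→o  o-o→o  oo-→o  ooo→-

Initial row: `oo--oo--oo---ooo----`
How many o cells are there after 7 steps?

16

-ooo-ooo-oooo--ooooo
o--oo--oo---ooo----o
ooo-ooo-oooo--oooooo
--oo--oo---ooo-----o
oo-ooo-oooo--ooooooo
-oo--oo---ooo------o
o-ooo-oooo--oooooooo
count of o: 16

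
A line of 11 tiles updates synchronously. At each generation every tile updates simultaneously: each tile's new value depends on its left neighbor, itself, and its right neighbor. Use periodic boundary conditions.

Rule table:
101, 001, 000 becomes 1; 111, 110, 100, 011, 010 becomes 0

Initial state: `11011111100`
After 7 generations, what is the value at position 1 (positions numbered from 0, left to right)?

00100000001
01001111110
10010000000
00100111111
01001000000
10010011111
00100100000
position 1 holds 0

0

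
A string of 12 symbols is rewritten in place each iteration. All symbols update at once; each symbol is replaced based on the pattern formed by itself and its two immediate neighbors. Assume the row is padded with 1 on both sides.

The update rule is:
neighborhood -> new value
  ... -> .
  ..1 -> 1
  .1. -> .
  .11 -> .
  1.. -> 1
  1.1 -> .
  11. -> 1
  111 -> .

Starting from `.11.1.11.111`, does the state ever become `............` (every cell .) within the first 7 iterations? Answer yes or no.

iteration 1: ..1....1....
iteration 2: 11.1..1.1..1
iteration 3: .1..11...11.
iteration 4: ..11.11.1.1.
iteration 5: 11.1..1.....
iteration 6: .1..11.1...1
iteration 7: ..11.1..1.1.
iteration 7 is ..11.1..1.1., still not uniform .

no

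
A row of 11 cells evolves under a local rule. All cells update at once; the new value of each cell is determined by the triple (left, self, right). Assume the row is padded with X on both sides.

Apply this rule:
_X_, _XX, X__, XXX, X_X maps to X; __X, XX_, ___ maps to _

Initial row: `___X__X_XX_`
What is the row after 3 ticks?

XXXXXXX_XXX

X__XX_XXX_X
_X_X_XXX_XX
XXXXXXX_XXX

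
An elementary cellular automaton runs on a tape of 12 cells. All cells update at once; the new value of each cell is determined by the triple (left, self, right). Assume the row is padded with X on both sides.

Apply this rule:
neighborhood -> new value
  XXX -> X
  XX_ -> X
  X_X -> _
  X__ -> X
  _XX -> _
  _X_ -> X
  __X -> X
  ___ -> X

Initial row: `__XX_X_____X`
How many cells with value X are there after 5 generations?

XX_X_XXXXXX_
XX_X__XXXXX_
XX_XXX_XXXX_
XX__XX__XXX_
XXXX_XXX_XX_
count of X: 9

9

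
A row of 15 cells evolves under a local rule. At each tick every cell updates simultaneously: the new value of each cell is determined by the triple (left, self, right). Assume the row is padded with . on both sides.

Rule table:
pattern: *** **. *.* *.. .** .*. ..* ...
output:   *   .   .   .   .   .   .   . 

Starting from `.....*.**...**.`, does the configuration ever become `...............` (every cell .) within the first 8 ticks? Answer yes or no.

tick 1: ...............
all cells are . at tick 1

yes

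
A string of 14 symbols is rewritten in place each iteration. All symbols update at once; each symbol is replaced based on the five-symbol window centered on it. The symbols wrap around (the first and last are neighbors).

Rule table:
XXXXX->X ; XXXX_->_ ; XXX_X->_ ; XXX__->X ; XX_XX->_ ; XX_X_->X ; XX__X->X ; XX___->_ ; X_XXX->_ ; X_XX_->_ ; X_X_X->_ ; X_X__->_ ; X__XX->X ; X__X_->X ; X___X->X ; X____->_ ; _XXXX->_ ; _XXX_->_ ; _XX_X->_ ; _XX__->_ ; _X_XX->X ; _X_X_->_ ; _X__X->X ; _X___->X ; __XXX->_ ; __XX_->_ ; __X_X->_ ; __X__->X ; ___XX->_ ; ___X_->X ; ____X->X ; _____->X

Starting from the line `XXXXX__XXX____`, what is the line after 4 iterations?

iteration 1: __X_XXX__X__X_
iteration 2: XX_X__XXXXXXXX
iteration 3: __X_XX__XXXXXX
iteration 4: XX_X__XX__XX_X

XX_X__XX__XX_X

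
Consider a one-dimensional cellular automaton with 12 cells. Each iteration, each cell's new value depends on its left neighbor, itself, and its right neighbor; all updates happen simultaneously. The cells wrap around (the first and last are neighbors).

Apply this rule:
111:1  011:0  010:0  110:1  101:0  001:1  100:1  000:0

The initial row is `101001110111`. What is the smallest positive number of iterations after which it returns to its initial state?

100110110011
111010011101
111001101100
011110100111
001110011011
110111101001
110011100110
011101111010
101100111001
100111011110
011011001110
101001110111

12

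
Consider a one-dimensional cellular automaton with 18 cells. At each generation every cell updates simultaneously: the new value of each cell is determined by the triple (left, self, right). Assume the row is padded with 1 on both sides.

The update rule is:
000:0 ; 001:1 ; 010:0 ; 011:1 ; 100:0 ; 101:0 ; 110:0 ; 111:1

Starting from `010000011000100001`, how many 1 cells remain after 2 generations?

000000110001000011
000001100010000111
count of 1: 6

6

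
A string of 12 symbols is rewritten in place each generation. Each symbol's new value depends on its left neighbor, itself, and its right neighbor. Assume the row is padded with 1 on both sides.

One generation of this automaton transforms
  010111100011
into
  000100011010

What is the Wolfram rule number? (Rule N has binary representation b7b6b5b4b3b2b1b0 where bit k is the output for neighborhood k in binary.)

position 4: 111 → 0  (bit 7 = 0)
position 6: 110 → 0  (bit 6 = 0)
position 0: 101 → 0  (bit 5 = 0)
position 7: 100 → 1  (bit 4 = 1)
position 3: 011 → 1  (bit 3 = 1)
position 1: 010 → 0  (bit 2 = 0)
position 9: 001 → 0  (bit 1 = 0)
position 8: 000 → 1  (bit 0 = 1)
bits b7..b0 = 00011001 = 25

25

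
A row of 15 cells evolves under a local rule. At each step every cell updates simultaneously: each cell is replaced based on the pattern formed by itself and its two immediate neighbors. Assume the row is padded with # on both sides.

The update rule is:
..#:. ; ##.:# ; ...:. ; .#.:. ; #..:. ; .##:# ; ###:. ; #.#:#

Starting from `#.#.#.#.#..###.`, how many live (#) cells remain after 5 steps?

2

step 1: ##.#.#.#...#.##
step 2: .##.#.#.....##.
step 3: ####.#......###
step 4: ...##.......#..
step 5: ...##..........
count of #: 2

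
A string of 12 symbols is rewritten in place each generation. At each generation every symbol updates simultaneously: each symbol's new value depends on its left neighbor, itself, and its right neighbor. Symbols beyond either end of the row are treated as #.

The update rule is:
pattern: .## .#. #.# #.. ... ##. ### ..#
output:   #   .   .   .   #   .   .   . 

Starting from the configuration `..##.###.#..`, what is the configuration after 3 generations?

..#..#......
.......####.
.#####.#....

.#####.#....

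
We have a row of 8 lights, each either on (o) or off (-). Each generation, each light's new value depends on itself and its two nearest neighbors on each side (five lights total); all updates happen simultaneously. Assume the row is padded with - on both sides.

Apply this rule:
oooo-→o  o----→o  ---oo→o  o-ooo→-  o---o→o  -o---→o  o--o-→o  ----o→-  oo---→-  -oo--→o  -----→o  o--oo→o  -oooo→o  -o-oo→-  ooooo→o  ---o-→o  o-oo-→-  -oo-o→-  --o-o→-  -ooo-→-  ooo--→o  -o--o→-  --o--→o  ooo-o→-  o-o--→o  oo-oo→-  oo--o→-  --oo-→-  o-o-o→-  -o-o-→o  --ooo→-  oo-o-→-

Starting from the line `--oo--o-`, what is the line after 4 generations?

o-oo---o

generation 1: -o-o-ooo
generation 2: o-o----o
generation 3: -oooo-oo
generation 4: o-oo---o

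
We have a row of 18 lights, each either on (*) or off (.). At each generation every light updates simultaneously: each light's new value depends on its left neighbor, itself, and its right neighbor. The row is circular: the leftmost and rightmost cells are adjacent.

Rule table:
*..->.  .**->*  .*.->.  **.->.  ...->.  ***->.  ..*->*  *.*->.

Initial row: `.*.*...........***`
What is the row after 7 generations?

generation 1: ..............**..
generation 2: .............**...
generation 3: ............**....
generation 4: ...........**.....
generation 5: ..........**......
generation 6: .........**.......
generation 7: ........**........

........**........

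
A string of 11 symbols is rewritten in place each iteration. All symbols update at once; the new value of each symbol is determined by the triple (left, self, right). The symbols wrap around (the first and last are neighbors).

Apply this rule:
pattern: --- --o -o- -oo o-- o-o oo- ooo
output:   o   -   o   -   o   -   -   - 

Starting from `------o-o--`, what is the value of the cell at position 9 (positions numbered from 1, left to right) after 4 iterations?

ooooo-o-ooo
------o----
ooooo-ooooo
-----------
position 9 holds -

-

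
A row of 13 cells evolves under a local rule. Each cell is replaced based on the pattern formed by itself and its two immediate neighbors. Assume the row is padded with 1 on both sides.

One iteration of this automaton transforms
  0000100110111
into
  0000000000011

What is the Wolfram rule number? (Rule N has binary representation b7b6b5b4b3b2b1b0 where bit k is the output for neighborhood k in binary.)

position 11: 111 → 1  (bit 7 = 1)
position 8: 110 → 0  (bit 6 = 0)
position 9: 101 → 0  (bit 5 = 0)
position 0: 100 → 0  (bit 4 = 0)
position 7: 011 → 0  (bit 3 = 0)
position 4: 010 → 0  (bit 2 = 0)
position 3: 001 → 0  (bit 1 = 0)
position 1: 000 → 0  (bit 0 = 0)
bits b7..b0 = 10000000 = 128

128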